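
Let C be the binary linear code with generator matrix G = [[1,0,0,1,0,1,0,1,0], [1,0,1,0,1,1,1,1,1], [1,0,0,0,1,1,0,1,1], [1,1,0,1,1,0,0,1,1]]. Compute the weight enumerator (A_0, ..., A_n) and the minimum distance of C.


Weight distribution: A_0 = 1, A_2 = 1, A_3 = 3, A_4 = 2, A_5 = 4, A_6 = 3, A_7 = 1, A_8 = 1. Minimum distance d = 2.

Enumerate all 2^4 = 16 messages m ∈ F_2^4.
For each, compute codeword c = mG in F_2^9, then tally its weight.
  m = 0000 → c = 000000000, weight = 0.
  m = 1000 → c = 100101010, weight = 4.
  m = 0100 → c = 101011111, weight = 7.
  m = 1100 → c = 001110101, weight = 5.
  m = 0010 → c = 100011011, weight = 5.
  m = 1010 → c = 000110001, weight = 3.
  m = 0110 → c = 001000100, weight = 2.
  m = 1110 → c = 101101110, weight = 6.
  m = 0001 → c = 110110011, weight = 6.
  m = 1001 → c = 010011001, weight = 4.
  m = 0101 → c = 011101100, weight = 5.
  m = 1101 → c = 111000110, weight = 5.
  m = 0011 → c = 010101000, weight = 3.
  m = 1011 → c = 110000010, weight = 3.
  m = 0111 → c = 111110111, weight = 8.
  m = 1111 → c = 011011101, weight = 6.
Tally weights:
  weight 0: 1 codewords.
  weight 2: 1 codewords.
  weight 3: 3 codewords.
  weight 4: 2 codewords.
  weight 5: 4 codewords.
  weight 6: 3 codewords.
  weight 7: 1 codewords.
  weight 8: 1 codewords.
Minimum distance d = smallest w > 0 with A_w > 0 = 2.
Sanity: Σ A_w = 16 = 2^4 = 16 ✓.


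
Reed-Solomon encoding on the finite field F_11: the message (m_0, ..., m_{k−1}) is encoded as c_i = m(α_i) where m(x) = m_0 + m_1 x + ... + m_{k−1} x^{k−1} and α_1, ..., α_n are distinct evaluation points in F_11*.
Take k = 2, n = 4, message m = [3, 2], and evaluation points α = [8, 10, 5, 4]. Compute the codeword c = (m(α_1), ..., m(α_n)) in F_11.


c = [8, 1, 2, 0]

Message polynomial: m(x) = 3 + 2·x (mod 11).
For each evaluation point α_i, compute m(α_i) mod 11:
  α_1 = 8: Horner steps 2 → 8, so m(8) = 8.
  α_2 = 10: Horner steps 2 → 1, so m(10) = 1.
  α_3 = 5: Horner steps 2 → 2, so m(5) = 2.
  α_4 = 4: Horner steps 2 → 0, so m(4) = 0.
Codeword c = [8, 1, 2, 0] ∈ F_11^4.


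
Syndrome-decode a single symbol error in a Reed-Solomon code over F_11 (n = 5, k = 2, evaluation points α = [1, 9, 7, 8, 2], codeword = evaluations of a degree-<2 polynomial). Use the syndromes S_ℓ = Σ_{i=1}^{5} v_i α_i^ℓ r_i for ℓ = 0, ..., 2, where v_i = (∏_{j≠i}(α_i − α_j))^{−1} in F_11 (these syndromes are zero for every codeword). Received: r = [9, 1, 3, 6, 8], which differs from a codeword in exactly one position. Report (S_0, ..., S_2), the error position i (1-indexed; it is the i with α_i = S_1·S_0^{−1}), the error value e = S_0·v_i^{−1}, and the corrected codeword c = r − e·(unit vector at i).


S = (2, 5, 7), error at position 4, error magnitude e = 4, c = [9, 1, 3, 2, 8].

Step 1: column multipliers v_i = (∏_{j≠i}(α_i − α_j))^{−1} mod 11.
  i = 1 (α = 1): (1−9)(1−7)(1−8)(1−2) = (−8)·(−6)·(−7)·(−1) = 336 ≡ 6, so v_1 = 6^{−1} = 2 (mod 11).
  i = 2 (α = 9): (9−1)(9−7)(9−8)(9−2) = 8·2·1·7 = 112 ≡ 2, so v_2 = 2^{−1} = 6 (mod 11).
  i = 3 (α = 7): (7−1)(7−9)(7−8)(7−2) = 6·(−2)·(−1)·5 = 60 ≡ 5, so v_3 = 5^{−1} = 9 (mod 11).
  i = 4 (α = 8): (8−1)(8−9)(8−7)(8−2) = 7·(−1)·1·6 = −42 ≡ 2, so v_4 = 2^{−1} = 6 (mod 11).
  i = 5 (α = 2): (2−1)(2−9)(2−7)(2−8) = 1·(−7)·(−5)·(−6) = −210 ≡ 10, so v_5 = 10^{−1} = 10 (mod 11).
  v = [2, 6, 9, 6, 10].
Step 2: syndromes of r = [9, 1, 3, 6, 8] (all sums mod 11).
  S_0 = Σ v_i r_i = 2·9 + 6·1 + 9·3 + 6·6 + 10·8 = 167 ≡ 2.
  S_1 = Σ v_i α_i r_i = 2·1·9 + 6·9·1 + 9·7·3 + 6·8·6 + 10·2·8 = 709 ≡ 5.
  α_i^2 mod 11 = [1, 4, 5, 9, 4].
  S_2 = Σ v_i α_i^2 r_i = 2·1·9 + 6·4·1 + 9·5·3 + 6·9·6 + 10·4·8 = 821 ≡ 7.
  S = (2, 5, 7) ≠ 0, so r is not a codeword (an error is present).
Step 3: locate the error. For a single error e at position i, S_ℓ = v_i·e·α_i^ℓ, so α_err = S_1/S_0.
  S_0^{−1} = 2^{−1} = 6 (mod 11), so α_err = 5·6 = 30 ≡ 8 = α_4. Error position i = 4.
  Consistency check: S_2/S_1 = 7·9 = 63 ≡ 8 = α_err ✓ (single-error assumption holds).
Step 4: error magnitude e = S_0/v_4 = S_0·∏_{j≠4}(α_4 − α_j) = 2·2 = 4 ≡ 4 (mod 11).
Step 5: correct position 4: c_4 = r_4 − e = 6 − 4 ≡ 2 (mod 11). Hence c = [9, 1, 3, 2, 8].
  Check: interpolating c through the α_i gives m(x) = 10 + 10·x (degree < 2) with m(α_i) = c_i for every i, so c is indeed a codeword.


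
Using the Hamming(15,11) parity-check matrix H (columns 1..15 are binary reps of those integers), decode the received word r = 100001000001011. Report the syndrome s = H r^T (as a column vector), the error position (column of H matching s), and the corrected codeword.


s = (1, 0, 1, 0)^T, error position = 10, corrected codeword c = 100001000101011

Compute s = H r^T mod 2 one row at a time:
  s_1 = 0 + 0 + 0 + 0 + 1 + 0 + 1 + 1 = 3 ≡ 1 (mod 2).
  s_2 = 0 + 0 + 1 + 0 + 1 + 0 + 1 + 1 = 4 ≡ 0 (mod 2).
  s_3 = 0 + 0 + 1 + 0 + 0 + 0 + 1 + 1 = 3 ≡ 1 (mod 2).
  s_4 = 1 + 0 + 0 + 0 + 0 + 0 + 0 + 1 = 2 ≡ 0 (mod 2).
s = (1, 0, 1, 0)^T — this equals column 10 of H (binary 1010), so error is at position 10.
Correct: flip bit 10 of r = 100001000001011 to get c = 100001000101011.


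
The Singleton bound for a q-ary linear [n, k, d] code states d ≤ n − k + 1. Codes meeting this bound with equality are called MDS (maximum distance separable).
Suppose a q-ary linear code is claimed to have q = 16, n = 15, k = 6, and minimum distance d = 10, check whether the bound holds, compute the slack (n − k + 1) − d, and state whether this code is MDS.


Singleton RHS = n − k + 1 = 10, slack = 0, bound satisfied, MDS.

Singleton bound: d ≤ n − k + 1.
Here n = 15, k = 6, so n − k + 1 = 10.
Given d = 10, check d ≤ 10: YES.
Slack = (n − k + 1) − d = 0.
The code is MDS (slack = 0).
Description: the claimed parameters are [15, 6, 10]_16; such a code would be MDS (meets Singleton bound).


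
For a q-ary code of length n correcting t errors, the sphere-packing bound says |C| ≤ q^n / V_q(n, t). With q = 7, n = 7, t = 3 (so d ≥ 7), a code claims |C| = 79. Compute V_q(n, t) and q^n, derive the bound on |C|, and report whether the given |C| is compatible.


V_q(n, t) = 8359, q^n = 823543, Hamming bound = 98, |C| = 79 ≤ bound (satisfied).

Step 1: Compute V_q(n, t) = Σ_{j=0}^3 C(n, j) (q−1)^j.
  j = 0: C(7,0)·(6)^0 = 1·1 = 1.
  j = 1: C(7,1)·(6)^1 = 7·6 = 42.
  j = 2: C(7,2)·(6)^2 = 21·36 = 756.
  j = 3: C(7,3)·(6)^3 = 35·216 = 7560.
  V_q(n, t) = 1 + 42 + 756 + 7560 = 8359.
Step 2: q^n = 7^7 = 823543.
Step 3: Hamming bound ⌊q^n / V_q(n,t)⌋ = ⌊823543/8359⌋ = 98.
Step 4: Compare |C| = 79 to 98: satisfied.
The claimed |C| lies below the Hamming bound.


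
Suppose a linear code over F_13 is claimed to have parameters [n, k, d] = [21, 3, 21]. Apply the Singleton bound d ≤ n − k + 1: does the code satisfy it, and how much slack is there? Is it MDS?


Singleton RHS = n − k + 1 = 19, slack = -2, bound violated (no such code; not MDS).

Singleton bound: d ≤ n − k + 1.
Here n = 21, k = 3, so n − k + 1 = 19.
Given d = 21, check d ≤ 19: NO.
Slack = (n − k + 1) − d = -2.
The slack is negative: d = 21 exceeds n − k + 1 = 19 by 2, so the Singleton bound is violated and no linear [21, 3, 21]_13 code can exist. In particular it is not MDS (MDS requires d = n − k + 1 exactly).
Description: the claimed parameters are [21, 3, 21]_13; such a code would be impossible (violates the Singleton bound).


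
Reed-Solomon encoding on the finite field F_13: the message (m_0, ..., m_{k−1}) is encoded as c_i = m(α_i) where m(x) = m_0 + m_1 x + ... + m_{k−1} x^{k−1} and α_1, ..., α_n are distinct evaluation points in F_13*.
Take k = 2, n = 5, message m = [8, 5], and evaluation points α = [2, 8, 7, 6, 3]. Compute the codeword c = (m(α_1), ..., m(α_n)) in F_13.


c = [5, 9, 4, 12, 10]

Message polynomial: m(x) = 8 + 5·x (mod 13).
For each evaluation point α_i, compute m(α_i) mod 13:
  α_1 = 2: Horner steps 5 → 5, so m(2) = 5.
  α_2 = 8: Horner steps 5 → 9, so m(8) = 9.
  α_3 = 7: Horner steps 5 → 4, so m(7) = 4.
  α_4 = 6: Horner steps 5 → 12, so m(6) = 12.
  α_5 = 3: Horner steps 5 → 10, so m(3) = 10.
Codeword c = [5, 9, 4, 12, 10] ∈ F_13^5.


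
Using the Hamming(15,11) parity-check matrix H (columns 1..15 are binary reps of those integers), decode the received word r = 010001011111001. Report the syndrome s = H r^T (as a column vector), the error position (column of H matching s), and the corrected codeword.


s = (0, 1, 1, 1)^T, error position = 7, corrected codeword c = 010001111111001

Compute s = H r^T mod 2 one row at a time:
  s_1 = 1 + 1 + 1 + 1 + 1 + 0 + 0 + 1 = 6 ≡ 0 (mod 2).
  s_2 = 0 + 0 + 1 + 0 + 1 + 0 + 0 + 1 = 3 ≡ 1 (mod 2).
  s_3 = 1 + 0 + 1 + 0 + 1 + 1 + 0 + 1 = 5 ≡ 1 (mod 2).
  s_4 = 0 + 0 + 0 + 0 + 1 + 1 + 0 + 1 = 3 ≡ 1 (mod 2).
s = (0, 1, 1, 1)^T — this equals column 7 of H (binary 0111), so error is at position 7.
Correct: flip bit 7 of r = 010001011111001 to get c = 010001111111001.


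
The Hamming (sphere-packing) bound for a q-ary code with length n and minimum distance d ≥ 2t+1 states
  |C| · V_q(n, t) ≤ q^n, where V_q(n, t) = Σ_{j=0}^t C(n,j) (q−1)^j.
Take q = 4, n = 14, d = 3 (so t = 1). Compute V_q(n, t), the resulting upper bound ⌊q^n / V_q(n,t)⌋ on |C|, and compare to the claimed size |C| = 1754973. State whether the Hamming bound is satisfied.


V_q(n, t) = 43, q^n = 268435456, Hamming bound = 6242685, |C| = 1754973 ≤ bound (satisfied).

Step 1: Compute V_q(n, t) = Σ_{j=0}^1 C(n, j) (q−1)^j.
  j = 0: C(14,0)·(3)^0 = 1·1 = 1.
  j = 1: C(14,1)·(3)^1 = 14·3 = 42.
  V_q(n, t) = 1 + 42 = 43.
Step 2: q^n = 4^14 = 268435456.
Step 3: Hamming bound ⌊q^n / V_q(n,t)⌋ = ⌊268435456/43⌋ = 6242685.
Step 4: Compare |C| = 1754973 to 6242685: satisfied.
The claimed |C| lies below the Hamming bound.


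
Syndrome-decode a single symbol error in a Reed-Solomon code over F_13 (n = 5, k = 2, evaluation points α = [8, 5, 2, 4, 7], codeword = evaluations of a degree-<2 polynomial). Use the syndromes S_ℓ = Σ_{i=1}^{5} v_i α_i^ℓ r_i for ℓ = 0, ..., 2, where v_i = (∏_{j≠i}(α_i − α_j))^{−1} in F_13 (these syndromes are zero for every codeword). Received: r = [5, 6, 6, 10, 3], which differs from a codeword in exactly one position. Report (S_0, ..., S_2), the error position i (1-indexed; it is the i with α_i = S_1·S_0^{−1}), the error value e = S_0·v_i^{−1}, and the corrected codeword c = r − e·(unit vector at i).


S = (4, 7, 9), error at position 2, error magnitude e = 7, c = [5, 12, 6, 10, 3].

Step 1: column multipliers v_i = (∏_{j≠i}(α_i − α_j))^{−1} mod 13.
  i = 1 (α = 8): (8−5)(8−2)(8−4)(8−7) = 3·6·4·1 = 72 ≡ 7, so v_1 = 7^{−1} = 2 (mod 13).
  i = 2 (α = 5): (5−8)(5−2)(5−4)(5−7) = (−3)·3·1·(−2) = 18 ≡ 5, so v_2 = 5^{−1} = 8 (mod 13).
  i = 3 (α = 2): (2−8)(2−5)(2−4)(2−7) = (−6)·(−3)·(−2)·(−5) = 180 ≡ 11, so v_3 = 11^{−1} = 6 (mod 13).
  i = 4 (α = 4): (4−8)(4−5)(4−2)(4−7) = (−4)·(−1)·2·(−3) = −24 ≡ 2, so v_4 = 2^{−1} = 7 (mod 13).
  i = 5 (α = 7): (7−8)(7−5)(7−2)(7−4) = (−1)·2·5·3 = −30 ≡ 9, so v_5 = 9^{−1} = 3 (mod 13).
  v = [2, 8, 6, 7, 3].
Step 2: syndromes of r = [5, 6, 6, 10, 3] (all sums mod 13).
  S_0 = Σ v_i r_i = 2·5 + 8·6 + 6·6 + 7·10 + 3·3 = 173 ≡ 4.
  S_1 = Σ v_i α_i r_i = 2·8·5 + 8·5·6 + 6·2·6 + 7·4·10 + 3·7·3 = 735 ≡ 7.
  α_i^2 mod 13 = [12, 12, 4, 3, 10].
  S_2 = Σ v_i α_i^2 r_i = 2·12·5 + 8·12·6 + 6·4·6 + 7·3·10 + 3·10·3 = 1140 ≡ 9.
  S = (4, 7, 9) ≠ 0, so r is not a codeword (an error is present).
Step 3: locate the error. For a single error e at position i, S_ℓ = v_i·e·α_i^ℓ, so α_err = S_1/S_0.
  S_0^{−1} = 4^{−1} = 10 (mod 13), so α_err = 7·10 = 70 ≡ 5 = α_2. Error position i = 2.
  Consistency check: S_2/S_1 = 9·2 = 18 ≡ 5 = α_err ✓ (single-error assumption holds).
Step 4: error magnitude e = S_0/v_2 = S_0·∏_{j≠2}(α_2 − α_j) = 4·5 = 20 ≡ 7 (mod 13).
Step 5: correct position 2: c_2 = r_2 − e = 6 − 7 ≡ 12 (mod 13). Hence c = [5, 12, 6, 10, 3].
  Check: interpolating c through the α_i gives m(x) = 2 + 2·x (degree < 2) with m(α_i) = c_i for every i, so c is indeed a codeword.


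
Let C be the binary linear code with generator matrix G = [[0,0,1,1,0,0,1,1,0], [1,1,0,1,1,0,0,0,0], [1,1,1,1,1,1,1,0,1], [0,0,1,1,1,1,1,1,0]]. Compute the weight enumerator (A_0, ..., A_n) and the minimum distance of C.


Weight distribution: A_0 = 1, A_2 = 1, A_4 = 8, A_6 = 5, A_8 = 1. Minimum distance d = 2.

Enumerate all 2^4 = 16 messages m ∈ F_2^4.
For each, compute codeword c = mG in F_2^9, then tally its weight.
  m = 0000 → c = 000000000, weight = 0.
  m = 1000 → c = 001100110, weight = 4.
  m = 0100 → c = 110110000, weight = 4.
  m = 1100 → c = 111010110, weight = 6.
  m = 0010 → c = 111111101, weight = 8.
  m = 1010 → c = 110011011, weight = 6.
  m = 0110 → c = 001001101, weight = 4.
  m = 1110 → c = 000101011, weight = 4.
  m = 0001 → c = 001111110, weight = 6.
  m = 1001 → c = 000011000, weight = 2.
  m = 0101 → c = 111001110, weight = 6.
  m = 1101 → c = 110101000, weight = 4.
  m = 0011 → c = 110000011, weight = 4.
  m = 1011 → c = 111100101, weight = 6.
  m = 0111 → c = 000110011, weight = 4.
  m = 1111 → c = 001010101, weight = 4.
Tally weights:
  weight 0: 1 codewords.
  weight 2: 1 codewords.
  weight 4: 8 codewords.
  weight 6: 5 codewords.
  weight 8: 1 codewords.
Minimum distance d = smallest w > 0 with A_w > 0 = 2.
Sanity: Σ A_w = 16 = 2^4 = 16 ✓.


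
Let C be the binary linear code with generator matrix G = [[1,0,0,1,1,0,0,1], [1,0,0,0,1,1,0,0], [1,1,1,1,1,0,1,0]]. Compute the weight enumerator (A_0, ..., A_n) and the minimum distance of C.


Weight distribution: A_0 = 1, A_3 = 2, A_4 = 2, A_5 = 1, A_6 = 1, A_7 = 1. Minimum distance d = 3.

Enumerate all 2^3 = 8 messages m ∈ F_2^3.
For each, compute codeword c = mG in F_2^8, then tally its weight.
  m = 000 → c = 00000000, weight = 0.
  m = 100 → c = 10011001, weight = 4.
  m = 010 → c = 10001100, weight = 3.
  m = 110 → c = 00010101, weight = 3.
  m = 001 → c = 11111010, weight = 6.
  m = 101 → c = 01100011, weight = 4.
  m = 011 → c = 01110110, weight = 5.
  m = 111 → c = 11101111, weight = 7.
Tally weights:
  weight 0: 1 codewords.
  weight 3: 2 codewords.
  weight 4: 2 codewords.
  weight 5: 1 codewords.
  weight 6: 1 codewords.
  weight 7: 1 codewords.
Minimum distance d = smallest w > 0 with A_w > 0 = 3.
Sanity: Σ A_w = 8 = 2^3 = 8 ✓.


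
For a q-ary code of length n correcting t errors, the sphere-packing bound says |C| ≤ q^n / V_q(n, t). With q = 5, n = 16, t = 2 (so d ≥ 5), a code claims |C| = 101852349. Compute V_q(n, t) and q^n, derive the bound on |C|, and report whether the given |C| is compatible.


V_q(n, t) = 1985, q^n = 152587890625, Hamming bound = 76870473, |C| = 101852349 > bound (violated).

Step 1: Compute V_q(n, t) = Σ_{j=0}^2 C(n, j) (q−1)^j.
  j = 0: C(16,0)·(4)^0 = 1·1 = 1.
  j = 1: C(16,1)·(4)^1 = 16·4 = 64.
  j = 2: C(16,2)·(4)^2 = 120·16 = 1920.
  V_q(n, t) = 1 + 64 + 1920 = 1985.
Step 2: q^n = 5^16 = 152587890625.
Step 3: Hamming bound ⌊q^n / V_q(n,t)⌋ = ⌊152587890625/1985⌋ = 76870473.
Step 4: Compare |C| = 101852349 to 76870473: violated.
The claimed |C| lies above the Hamming bound, so no 5-ary code of length 16 with d ≥ 5 can have 101852349 codewords.


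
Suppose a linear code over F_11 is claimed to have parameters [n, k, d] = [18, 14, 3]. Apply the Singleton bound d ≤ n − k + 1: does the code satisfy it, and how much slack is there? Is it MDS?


Singleton RHS = n − k + 1 = 5, slack = 2, bound satisfied, not MDS.

Singleton bound: d ≤ n − k + 1.
Here n = 18, k = 14, so n − k + 1 = 5.
Given d = 3, check d ≤ 5: YES.
Slack = (n − k + 1) − d = 2.
The code is NOT MDS (slack = 2 > 0).
Description: the claimed parameters are [18, 14, 3]_11; such a code would be non-MDS.


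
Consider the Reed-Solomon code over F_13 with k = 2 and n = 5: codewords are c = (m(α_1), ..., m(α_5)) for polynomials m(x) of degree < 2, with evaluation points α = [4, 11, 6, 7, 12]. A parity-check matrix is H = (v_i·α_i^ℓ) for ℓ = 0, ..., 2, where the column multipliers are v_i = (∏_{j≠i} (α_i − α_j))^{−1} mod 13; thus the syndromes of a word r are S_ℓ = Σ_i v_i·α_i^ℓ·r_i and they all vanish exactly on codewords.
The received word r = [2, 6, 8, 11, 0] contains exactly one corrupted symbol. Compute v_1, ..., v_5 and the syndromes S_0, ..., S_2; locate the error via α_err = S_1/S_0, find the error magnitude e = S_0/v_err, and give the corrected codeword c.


S = (3, 7, 12), error at position 2, error magnitude e = 9, c = [2, 10, 8, 11, 0].

Step 1: column multipliers v_i = (∏_{j≠i}(α_i − α_j))^{−1} mod 13.
  i = 1 (α = 4): (4−11)(4−6)(4−7)(4−12) = (−7)·(−2)·(−3)·(−8) = 336 ≡ 11, so v_1 = 11^{−1} = 6 (mod 13).
  i = 2 (α = 11): (11−4)(11−6)(11−7)(11−12) = 7·5·4·(−1) = −140 ≡ 3, so v_2 = 3^{−1} = 9 (mod 13).
  i = 3 (α = 6): (6−4)(6−11)(6−7)(6−12) = 2·(−5)·(−1)·(−6) = −60 ≡ 5, so v_3 = 5^{−1} = 8 (mod 13).
  i = 4 (α = 7): (7−4)(7−11)(7−6)(7−12) = 3·(−4)·1·(−5) = 60 ≡ 8, so v_4 = 8^{−1} = 5 (mod 13).
  i = 5 (α = 12): (12−4)(12−11)(12−6)(12−7) = 8·1·6·5 = 240 ≡ 6, so v_5 = 6^{−1} = 11 (mod 13).
  v = [6, 9, 8, 5, 11].
Step 2: syndromes of r = [2, 6, 8, 11, 0] (all sums mod 13).
  S_0 = Σ v_i r_i = 6·2 + 9·6 + 8·8 + 5·11 + 11·0 = 185 ≡ 3.
  S_1 = Σ v_i α_i r_i = 6·4·2 + 9·11·6 + 8·6·8 + 5·7·11 + 11·12·0 = 1411 ≡ 7.
  α_i^2 mod 13 = [3, 4, 10, 10, 1].
  S_2 = Σ v_i α_i^2 r_i = 6·3·2 + 9·4·6 + 8·10·8 + 5·10·11 + 11·1·0 = 1442 ≡ 12.
  S = (3, 7, 12) ≠ 0, so r is not a codeword (an error is present).
Step 3: locate the error. For a single error e at position i, S_ℓ = v_i·e·α_i^ℓ, so α_err = S_1/S_0.
  S_0^{−1} = 3^{−1} = 9 (mod 13), so α_err = 7·9 = 63 ≡ 11 = α_2. Error position i = 2.
  Consistency check: S_2/S_1 = 12·2 = 24 ≡ 11 = α_err ✓ (single-error assumption holds).
Step 4: error magnitude e = S_0/v_2 = S_0·∏_{j≠2}(α_2 − α_j) = 3·3 = 9 ≡ 9 (mod 13).
Step 5: correct position 2: c_2 = r_2 − e = 6 − 9 ≡ 10 (mod 13). Hence c = [2, 10, 8, 11, 0].
  Check: interpolating c through the α_i gives m(x) = 3 + 3·x (degree < 2) with m(α_i) = c_i for every i, so c is indeed a codeword.


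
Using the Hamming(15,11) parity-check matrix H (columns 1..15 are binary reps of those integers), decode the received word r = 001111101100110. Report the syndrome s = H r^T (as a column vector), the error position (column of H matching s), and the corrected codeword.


s = (0, 0, 1, 1)^T, error position = 3, corrected codeword c = 000111101100110

Compute s = H r^T mod 2 one row at a time:
  s_1 = 0 + 1 + 1 + 0 + 0 + 1 + 1 + 0 = 4 ≡ 0 (mod 2).
  s_2 = 1 + 1 + 1 + 1 + 0 + 1 + 1 + 0 = 6 ≡ 0 (mod 2).
  s_3 = 0 + 1 + 1 + 1 + 1 + 0 + 1 + 0 = 5 ≡ 1 (mod 2).
  s_4 = 0 + 1 + 1 + 1 + 1 + 0 + 1 + 0 = 5 ≡ 1 (mod 2).
s = (0, 0, 1, 1)^T — this equals column 3 of H (binary 0011), so error is at position 3.
Correct: flip bit 3 of r = 001111101100110 to get c = 000111101100110.


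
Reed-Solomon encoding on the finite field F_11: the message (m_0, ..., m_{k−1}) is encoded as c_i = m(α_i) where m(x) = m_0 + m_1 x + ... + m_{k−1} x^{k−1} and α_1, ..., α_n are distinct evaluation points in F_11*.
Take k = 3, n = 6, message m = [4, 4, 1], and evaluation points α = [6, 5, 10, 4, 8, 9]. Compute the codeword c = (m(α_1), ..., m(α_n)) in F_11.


c = [9, 5, 1, 3, 1, 0]

Message polynomial: m(x) = 4 + 4·x + 1·x^2 (mod 11).
For each evaluation point α_i, compute m(α_i) mod 11:
  α_1 = 6: Horner steps 1 → 10 → 9, so m(6) = 9.
  α_2 = 5: Horner steps 1 → 9 → 5, so m(5) = 5.
  α_3 = 10: Horner steps 1 → 3 → 1, so m(10) = 1.
  α_4 = 4: Horner steps 1 → 8 → 3, so m(4) = 3.
  α_5 = 8: Horner steps 1 → 1 → 1, so m(8) = 1.
  α_6 = 9: Horner steps 1 → 2 → 0, so m(9) = 0.
Codeword c = [9, 5, 1, 3, 1, 0] ∈ F_11^6.


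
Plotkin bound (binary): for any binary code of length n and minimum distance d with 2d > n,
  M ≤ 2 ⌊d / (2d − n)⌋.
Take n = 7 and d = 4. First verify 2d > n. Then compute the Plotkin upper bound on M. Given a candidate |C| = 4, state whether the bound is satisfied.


Plotkin bound M ≤ 8; given |C| = 4 ≤ bound (satisfied).

Check applicability: 2d = 8, n = 7.
2d − n = 1 > 0, so Plotkin applies.
Compute d/(2d−n) = 4/1 ≈ 4.0000.
⌊d/(2d−n)⌋ = 4.
Plotkin bound: M ≤ 2·4 = 8.
Given |C| = 4, check: satisfied.
This |C| is below the Plotkin bound.


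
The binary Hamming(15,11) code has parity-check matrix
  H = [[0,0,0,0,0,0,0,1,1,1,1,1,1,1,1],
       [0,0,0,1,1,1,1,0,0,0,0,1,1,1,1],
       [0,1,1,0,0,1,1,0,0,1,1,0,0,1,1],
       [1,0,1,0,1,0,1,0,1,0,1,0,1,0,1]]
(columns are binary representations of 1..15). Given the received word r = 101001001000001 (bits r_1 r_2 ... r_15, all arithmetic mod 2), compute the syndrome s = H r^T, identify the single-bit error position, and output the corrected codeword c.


s = (0, 0, 1, 0)^T, error position = 2, corrected codeword c = 111001001000001

Compute s = H r^T mod 2 one row at a time:
  s_1 = 0 + 1 + 0 + 0 + 0 + 0 + 0 + 1 = 2 ≡ 0 (mod 2).
  s_2 = 0 + 0 + 1 + 0 + 0 + 0 + 0 + 1 = 2 ≡ 0 (mod 2).
  s_3 = 0 + 1 + 1 + 0 + 0 + 0 + 0 + 1 = 3 ≡ 1 (mod 2).
  s_4 = 1 + 1 + 0 + 0 + 1 + 0 + 0 + 1 = 4 ≡ 0 (mod 2).
s = (0, 0, 1, 0)^T — this equals column 2 of H (binary 0010), so error is at position 2.
Correct: flip bit 2 of r = 101001001000001 to get c = 111001001000001.


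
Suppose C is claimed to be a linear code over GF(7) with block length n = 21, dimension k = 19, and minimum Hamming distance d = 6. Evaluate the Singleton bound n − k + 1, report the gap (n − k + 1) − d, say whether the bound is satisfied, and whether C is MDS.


Singleton RHS = n − k + 1 = 3, slack = -3, bound violated (no such code; not MDS).

Singleton bound: d ≤ n − k + 1.
Here n = 21, k = 19, so n − k + 1 = 3.
Given d = 6, check d ≤ 3: NO.
Slack = (n − k + 1) − d = -3.
The slack is negative: d = 6 exceeds n − k + 1 = 3 by 3, so the Singleton bound is violated and no linear [21, 19, 6]_7 code can exist. In particular it is not MDS (MDS requires d = n − k + 1 exactly).
Description: the claimed parameters are [21, 19, 6]_7; such a code would be impossible (violates the Singleton bound).


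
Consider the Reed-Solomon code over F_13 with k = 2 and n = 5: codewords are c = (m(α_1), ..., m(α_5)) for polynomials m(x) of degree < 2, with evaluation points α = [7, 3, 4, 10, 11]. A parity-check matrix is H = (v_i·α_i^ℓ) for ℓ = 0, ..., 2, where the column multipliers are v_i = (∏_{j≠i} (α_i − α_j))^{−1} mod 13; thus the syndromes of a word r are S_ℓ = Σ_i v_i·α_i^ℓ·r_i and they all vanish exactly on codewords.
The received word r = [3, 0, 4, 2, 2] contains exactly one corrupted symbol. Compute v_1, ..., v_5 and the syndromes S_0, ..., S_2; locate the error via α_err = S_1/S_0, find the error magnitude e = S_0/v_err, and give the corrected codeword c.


S = (3, 7, 12), error at position 5, error magnitude e = 9, c = [3, 0, 4, 2, 6].

Step 1: column multipliers v_i = (∏_{j≠i}(α_i − α_j))^{−1} mod 13.
  i = 1 (α = 7): (7−3)(7−4)(7−10)(7−11) = 4·3·(−3)·(−4) = 144 ≡ 1, so v_1 = 1^{−1} = 1 (mod 13).
  i = 2 (α = 3): (3−7)(3−4)(3−10)(3−11) = (−4)·(−1)·(−7)·(−8) = 224 ≡ 3, so v_2 = 3^{−1} = 9 (mod 13).
  i = 3 (α = 4): (4−7)(4−3)(4−10)(4−11) = (−3)·1·(−6)·(−7) = −126 ≡ 4, so v_3 = 4^{−1} = 10 (mod 13).
  i = 4 (α = 10): (10−7)(10−3)(10−4)(10−11) = 3·7·6·(−1) = −126 ≡ 4, so v_4 = 4^{−1} = 10 (mod 13).
  i = 5 (α = 11): (11−7)(11−3)(11−4)(11−10) = 4·8·7·1 = 224 ≡ 3, so v_5 = 3^{−1} = 9 (mod 13).
  v = [1, 9, 10, 10, 9].
Step 2: syndromes of r = [3, 0, 4, 2, 2] (all sums mod 13).
  S_0 = Σ v_i r_i = 1·3 + 9·0 + 10·4 + 10·2 + 9·2 = 81 ≡ 3.
  S_1 = Σ v_i α_i r_i = 1·7·3 + 9·3·0 + 10·4·4 + 10·10·2 + 9·11·2 = 579 ≡ 7.
  α_i^2 mod 13 = [10, 9, 3, 9, 4].
  S_2 = Σ v_i α_i^2 r_i = 1·10·3 + 9·9·0 + 10·3·4 + 10·9·2 + 9·4·2 = 402 ≡ 12.
  S = (3, 7, 12) ≠ 0, so r is not a codeword (an error is present).
Step 3: locate the error. For a single error e at position i, S_ℓ = v_i·e·α_i^ℓ, so α_err = S_1/S_0.
  S_0^{−1} = 3^{−1} = 9 (mod 13), so α_err = 7·9 = 63 ≡ 11 = α_5. Error position i = 5.
  Consistency check: S_2/S_1 = 12·2 = 24 ≡ 11 = α_err ✓ (single-error assumption holds).
Step 4: error magnitude e = S_0/v_5 = S_0·∏_{j≠5}(α_5 − α_j) = 3·3 = 9 ≡ 9 (mod 13).
Step 5: correct position 5: c_5 = r_5 − e = 2 − 9 ≡ 6 (mod 13). Hence c = [3, 0, 4, 2, 6].
  Check: interpolating c through the α_i gives m(x) = 1 + 4·x (degree < 2) with m(α_i) = c_i for every i, so c is indeed a codeword.


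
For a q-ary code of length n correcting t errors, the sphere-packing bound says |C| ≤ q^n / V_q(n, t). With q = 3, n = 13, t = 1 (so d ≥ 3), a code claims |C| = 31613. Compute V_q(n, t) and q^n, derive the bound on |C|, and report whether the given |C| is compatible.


V_q(n, t) = 27, q^n = 1594323, Hamming bound = 59049, |C| = 31613 ≤ bound (satisfied).

Step 1: Compute V_q(n, t) = Σ_{j=0}^1 C(n, j) (q−1)^j.
  j = 0: C(13,0)·(2)^0 = 1·1 = 1.
  j = 1: C(13,1)·(2)^1 = 13·2 = 26.
  V_q(n, t) = 1 + 26 = 27.
Step 2: q^n = 3^13 = 1594323.
Step 3: Hamming bound ⌊q^n / V_q(n,t)⌋ = ⌊1594323/27⌋ = 59049.
Step 4: Compare |C| = 31613 to 59049: satisfied.
The claimed |C| lies below the Hamming bound.


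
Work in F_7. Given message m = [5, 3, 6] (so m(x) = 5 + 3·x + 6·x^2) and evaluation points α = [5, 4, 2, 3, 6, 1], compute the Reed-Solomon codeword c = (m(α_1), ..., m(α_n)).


c = [2, 1, 0, 5, 1, 0]

Message polynomial: m(x) = 5 + 3·x + 6·x^2 (mod 7).
For each evaluation point α_i, compute m(α_i) mod 7:
  α_1 = 5: Horner steps 6 → 5 → 2, so m(5) = 2.
  α_2 = 4: Horner steps 6 → 6 → 1, so m(4) = 1.
  α_3 = 2: Horner steps 6 → 1 → 0, so m(2) = 0.
  α_4 = 3: Horner steps 6 → 0 → 5, so m(3) = 5.
  α_5 = 6: Horner steps 6 → 4 → 1, so m(6) = 1.
  α_6 = 1: Horner steps 6 → 2 → 0, so m(1) = 0.
Codeword c = [2, 1, 0, 5, 1, 0] ∈ F_7^6.


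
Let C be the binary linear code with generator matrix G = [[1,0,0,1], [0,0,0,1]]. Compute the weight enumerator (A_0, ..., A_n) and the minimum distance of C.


Weight distribution: A_0 = 1, A_1 = 2, A_2 = 1. Minimum distance d = 1.

Enumerate all 2^2 = 4 messages m ∈ F_2^2.
For each, compute codeword c = mG in F_2^4, then tally its weight.
  m = 00 → c = 0000, weight = 0.
  m = 10 → c = 1001, weight = 2.
  m = 01 → c = 0001, weight = 1.
  m = 11 → c = 1000, weight = 1.
Tally weights:
  weight 0: 1 codewords.
  weight 1: 2 codewords.
  weight 2: 1 codewords.
Minimum distance d = smallest w > 0 with A_w > 0 = 1.
Sanity: Σ A_w = 4 = 2^2 = 4 ✓.


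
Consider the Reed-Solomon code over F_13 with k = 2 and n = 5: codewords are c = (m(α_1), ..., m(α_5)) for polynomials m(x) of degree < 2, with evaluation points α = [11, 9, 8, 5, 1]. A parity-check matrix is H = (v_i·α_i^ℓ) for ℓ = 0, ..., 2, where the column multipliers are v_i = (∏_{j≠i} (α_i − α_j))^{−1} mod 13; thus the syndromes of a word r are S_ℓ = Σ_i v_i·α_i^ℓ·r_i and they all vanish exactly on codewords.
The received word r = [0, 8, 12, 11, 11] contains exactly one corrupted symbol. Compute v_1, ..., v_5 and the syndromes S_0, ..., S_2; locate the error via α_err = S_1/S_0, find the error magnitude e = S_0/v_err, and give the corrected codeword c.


S = (9, 9, 9), error at position 5, error magnitude e = 10, c = [0, 8, 12, 11, 1].

Step 1: column multipliers v_i = (∏_{j≠i}(α_i − α_j))^{−1} mod 13.
  i = 1 (α = 11): (11−9)(11−8)(11−5)(11−1) = 2·3·6·10 = 360 ≡ 9, so v_1 = 9^{−1} = 3 (mod 13).
  i = 2 (α = 9): (9−11)(9−8)(9−5)(9−1) = (−2)·1·4·8 = −64 ≡ 1, so v_2 = 1^{−1} = 1 (mod 13).
  i = 3 (α = 8): (8−11)(8−9)(8−5)(8−1) = (−3)·(−1)·3·7 = 63 ≡ 11, so v_3 = 11^{−1} = 6 (mod 13).
  i = 4 (α = 5): (5−11)(5−9)(5−8)(5−1) = (−6)·(−4)·(−3)·4 = −288 ≡ 11, so v_4 = 11^{−1} = 6 (mod 13).
  i = 5 (α = 1): (1−11)(1−9)(1−8)(1−5) = (−10)·(−8)·(−7)·(−4) = 2240 ≡ 4, so v_5 = 4^{−1} = 10 (mod 13).
  v = [3, 1, 6, 6, 10].
Step 2: syndromes of r = [0, 8, 12, 11, 11] (all sums mod 13).
  S_0 = Σ v_i r_i = 3·0 + 1·8 + 6·12 + 6·11 + 10·11 = 256 ≡ 9.
  S_1 = Σ v_i α_i r_i = 3·11·0 + 1·9·8 + 6·8·12 + 6·5·11 + 10·1·11 = 1088 ≡ 9.
  α_i^2 mod 13 = [4, 3, 12, 12, 1].
  S_2 = Σ v_i α_i^2 r_i = 3·4·0 + 1·3·8 + 6·12·12 + 6·12·11 + 10·1·11 = 1790 ≡ 9.
  S = (9, 9, 9) ≠ 0, so r is not a codeword (an error is present).
Step 3: locate the error. For a single error e at position i, S_ℓ = v_i·e·α_i^ℓ, so α_err = S_1/S_0.
  S_0^{−1} = 9^{−1} = 3 (mod 13), so α_err = 9·3 = 27 ≡ 1 = α_5. Error position i = 5.
  Consistency check: S_2/S_1 = 9·3 = 27 ≡ 1 = α_err ✓ (single-error assumption holds).
Step 4: error magnitude e = S_0/v_5 = S_0·∏_{j≠5}(α_5 − α_j) = 9·4 = 36 ≡ 10 (mod 13).
Step 5: correct position 5: c_5 = r_5 − e = 11 − 10 ≡ 1 (mod 13). Hence c = [0, 8, 12, 11, 1].
  Check: interpolating c through the α_i gives m(x) = 5 + 9·x (degree < 2) with m(α_i) = c_i for every i, so c is indeed a codeword.


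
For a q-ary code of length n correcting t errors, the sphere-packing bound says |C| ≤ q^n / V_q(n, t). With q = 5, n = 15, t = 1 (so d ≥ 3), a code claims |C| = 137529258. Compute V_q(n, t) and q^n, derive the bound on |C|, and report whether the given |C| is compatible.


V_q(n, t) = 61, q^n = 30517578125, Hamming bound = 500288165, |C| = 137529258 ≤ bound (satisfied).

Step 1: Compute V_q(n, t) = Σ_{j=0}^1 C(n, j) (q−1)^j.
  j = 0: C(15,0)·(4)^0 = 1·1 = 1.
  j = 1: C(15,1)·(4)^1 = 15·4 = 60.
  V_q(n, t) = 1 + 60 = 61.
Step 2: q^n = 5^15 = 30517578125.
Step 3: Hamming bound ⌊q^n / V_q(n,t)⌋ = ⌊30517578125/61⌋ = 500288165.
Step 4: Compare |C| = 137529258 to 500288165: satisfied.
The claimed |C| lies below the Hamming bound.


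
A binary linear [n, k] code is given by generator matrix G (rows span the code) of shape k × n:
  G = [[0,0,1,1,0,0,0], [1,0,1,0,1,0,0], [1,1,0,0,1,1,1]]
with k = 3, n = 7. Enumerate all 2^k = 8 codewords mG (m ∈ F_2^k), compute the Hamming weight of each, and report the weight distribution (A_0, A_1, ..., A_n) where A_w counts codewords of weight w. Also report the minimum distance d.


Weight distribution: A_0 = 1, A_2 = 1, A_3 = 2, A_4 = 2, A_5 = 1, A_7 = 1. Minimum distance d = 2.

Enumerate all 2^3 = 8 messages m ∈ F_2^3.
For each, compute codeword c = mG in F_2^7, then tally its weight.
  m = 000 → c = 0000000, weight = 0.
  m = 100 → c = 0011000, weight = 2.
  m = 010 → c = 1010100, weight = 3.
  m = 110 → c = 1001100, weight = 3.
  m = 001 → c = 1100111, weight = 5.
  m = 101 → c = 1111111, weight = 7.
  m = 011 → c = 0110011, weight = 4.
  m = 111 → c = 0101011, weight = 4.
Tally weights:
  weight 0: 1 codewords.
  weight 2: 1 codewords.
  weight 3: 2 codewords.
  weight 4: 2 codewords.
  weight 5: 1 codewords.
  weight 7: 1 codewords.
Minimum distance d = smallest w > 0 with A_w > 0 = 2.
Sanity: Σ A_w = 8 = 2^3 = 8 ✓.


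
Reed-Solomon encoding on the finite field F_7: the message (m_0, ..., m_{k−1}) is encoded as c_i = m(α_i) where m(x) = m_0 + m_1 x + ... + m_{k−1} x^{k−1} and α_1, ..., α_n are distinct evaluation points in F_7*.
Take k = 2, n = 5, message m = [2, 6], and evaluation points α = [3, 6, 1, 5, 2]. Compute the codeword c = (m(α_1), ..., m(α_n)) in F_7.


c = [6, 3, 1, 4, 0]

Message polynomial: m(x) = 2 + 6·x (mod 7).
For each evaluation point α_i, compute m(α_i) mod 7:
  α_1 = 3: Horner steps 6 → 6, so m(3) = 6.
  α_2 = 6: Horner steps 6 → 3, so m(6) = 3.
  α_3 = 1: Horner steps 6 → 1, so m(1) = 1.
  α_4 = 5: Horner steps 6 → 4, so m(5) = 4.
  α_5 = 2: Horner steps 6 → 0, so m(2) = 0.
Codeword c = [6, 3, 1, 4, 0] ∈ F_7^5.


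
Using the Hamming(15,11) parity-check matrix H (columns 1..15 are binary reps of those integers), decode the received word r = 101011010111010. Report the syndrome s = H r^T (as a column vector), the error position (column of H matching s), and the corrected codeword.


s = (1, 0, 1, 0)^T, error position = 10, corrected codeword c = 101011010011010

Compute s = H r^T mod 2 one row at a time:
  s_1 = 1 + 0 + 1 + 1 + 1 + 0 + 1 + 0 = 5 ≡ 1 (mod 2).
  s_2 = 0 + 1 + 1 + 0 + 1 + 0 + 1 + 0 = 4 ≡ 0 (mod 2).
  s_3 = 0 + 1 + 1 + 0 + 1 + 1 + 1 + 0 = 5 ≡ 1 (mod 2).
  s_4 = 1 + 1 + 1 + 0 + 0 + 1 + 0 + 0 = 4 ≡ 0 (mod 2).
s = (1, 0, 1, 0)^T — this equals column 10 of H (binary 1010), so error is at position 10.
Correct: flip bit 10 of r = 101011010111010 to get c = 101011010011010.


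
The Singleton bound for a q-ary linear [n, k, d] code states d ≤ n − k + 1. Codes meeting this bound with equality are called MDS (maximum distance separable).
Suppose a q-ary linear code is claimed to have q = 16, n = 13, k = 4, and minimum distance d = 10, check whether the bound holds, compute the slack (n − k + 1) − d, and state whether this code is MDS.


Singleton RHS = n − k + 1 = 10, slack = 0, bound satisfied, MDS.

Singleton bound: d ≤ n − k + 1.
Here n = 13, k = 4, so n − k + 1 = 10.
Given d = 10, check d ≤ 10: YES.
Slack = (n − k + 1) − d = 0.
The code is MDS (slack = 0).
Description: the claimed parameters are [13, 4, 10]_16; such a code would be MDS (meets Singleton bound).


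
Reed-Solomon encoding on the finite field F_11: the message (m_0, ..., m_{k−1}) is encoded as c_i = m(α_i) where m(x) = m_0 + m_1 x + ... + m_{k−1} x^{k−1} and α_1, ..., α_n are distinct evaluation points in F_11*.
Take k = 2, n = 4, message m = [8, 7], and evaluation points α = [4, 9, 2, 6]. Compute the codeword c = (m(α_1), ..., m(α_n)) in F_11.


c = [3, 5, 0, 6]

Message polynomial: m(x) = 8 + 7·x (mod 11).
For each evaluation point α_i, compute m(α_i) mod 11:
  α_1 = 4: Horner steps 7 → 3, so m(4) = 3.
  α_2 = 9: Horner steps 7 → 5, so m(9) = 5.
  α_3 = 2: Horner steps 7 → 0, so m(2) = 0.
  α_4 = 6: Horner steps 7 → 6, so m(6) = 6.
Codeword c = [3, 5, 0, 6] ∈ F_11^4.


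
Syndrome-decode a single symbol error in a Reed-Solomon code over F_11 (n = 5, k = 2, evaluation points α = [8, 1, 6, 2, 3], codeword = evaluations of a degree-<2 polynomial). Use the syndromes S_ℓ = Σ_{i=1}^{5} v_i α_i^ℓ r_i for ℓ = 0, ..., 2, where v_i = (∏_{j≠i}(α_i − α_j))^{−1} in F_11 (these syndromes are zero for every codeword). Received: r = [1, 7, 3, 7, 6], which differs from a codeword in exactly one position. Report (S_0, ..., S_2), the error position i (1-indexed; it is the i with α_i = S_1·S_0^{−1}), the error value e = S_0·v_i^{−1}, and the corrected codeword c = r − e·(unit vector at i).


S = (8, 8, 8), error at position 2, error magnitude e = 10, c = [1, 8, 3, 7, 6].

Step 1: column multipliers v_i = (∏_{j≠i}(α_i − α_j))^{−1} mod 11.
  i = 1 (α = 8): (8−1)(8−6)(8−2)(8−3) = 7·2·6·5 = 420 ≡ 2, so v_1 = 2^{−1} = 6 (mod 11).
  i = 2 (α = 1): (1−8)(1−6)(1−2)(1−3) = (−7)·(−5)·(−1)·(−2) = 70 ≡ 4, so v_2 = 4^{−1} = 3 (mod 11).
  i = 3 (α = 6): (6−8)(6−1)(6−2)(6−3) = (−2)·5·4·3 = −120 ≡ 1, so v_3 = 1^{−1} = 1 (mod 11).
  i = 4 (α = 2): (2−8)(2−1)(2−6)(2−3) = (−6)·1·(−4)·(−1) = −24 ≡ 9, so v_4 = 9^{−1} = 5 (mod 11).
  i = 5 (α = 3): (3−8)(3−1)(3−6)(3−2) = (−5)·2·(−3)·1 = 30 ≡ 8, so v_5 = 8^{−1} = 7 (mod 11).
  v = [6, 3, 1, 5, 7].
Step 2: syndromes of r = [1, 7, 3, 7, 6] (all sums mod 11).
  S_0 = Σ v_i r_i = 6·1 + 3·7 + 1·3 + 5·7 + 7·6 = 107 ≡ 8.
  S_1 = Σ v_i α_i r_i = 6·8·1 + 3·1·7 + 1·6·3 + 5·2·7 + 7·3·6 = 283 ≡ 8.
  α_i^2 mod 11 = [9, 1, 3, 4, 9].
  S_2 = Σ v_i α_i^2 r_i = 6·9·1 + 3·1·7 + 1·3·3 + 5·4·7 + 7·9·6 = 602 ≡ 8.
  S = (8, 8, 8) ≠ 0, so r is not a codeword (an error is present).
Step 3: locate the error. For a single error e at position i, S_ℓ = v_i·e·α_i^ℓ, so α_err = S_1/S_0.
  S_0^{−1} = 8^{−1} = 7 (mod 11), so α_err = 8·7 = 56 ≡ 1 = α_2. Error position i = 2.
  Consistency check: S_2/S_1 = 8·7 = 56 ≡ 1 = α_err ✓ (single-error assumption holds).
Step 4: error magnitude e = S_0/v_2 = S_0·∏_{j≠2}(α_2 − α_j) = 8·4 = 32 ≡ 10 (mod 11).
Step 5: correct position 2: c_2 = r_2 − e = 7 − 10 ≡ 8 (mod 11). Hence c = [1, 8, 3, 7, 6].
  Check: interpolating c through the α_i gives m(x) = 9 + 10·x (degree < 2) with m(α_i) = c_i for every i, so c is indeed a codeword.


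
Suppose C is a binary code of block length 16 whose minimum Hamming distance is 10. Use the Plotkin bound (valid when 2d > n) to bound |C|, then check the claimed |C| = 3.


Plotkin bound M ≤ 4; given |C| = 3 ≤ bound (satisfied).

Check applicability: 2d = 20, n = 16.
2d − n = 4 > 0, so Plotkin applies.
Compute d/(2d−n) = 10/4 ≈ 2.5000.
⌊d/(2d−n)⌋ = 2.
Plotkin bound: M ≤ 2·2 = 4.
Given |C| = 3, check: satisfied.
This |C| is below the Plotkin bound.


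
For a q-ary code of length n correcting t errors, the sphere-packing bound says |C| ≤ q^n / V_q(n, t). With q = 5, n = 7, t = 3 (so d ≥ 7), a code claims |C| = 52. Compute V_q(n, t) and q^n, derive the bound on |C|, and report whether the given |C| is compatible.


V_q(n, t) = 2605, q^n = 78125, Hamming bound = 29, |C| = 52 > bound (violated).

Step 1: Compute V_q(n, t) = Σ_{j=0}^3 C(n, j) (q−1)^j.
  j = 0: C(7,0)·(4)^0 = 1·1 = 1.
  j = 1: C(7,1)·(4)^1 = 7·4 = 28.
  j = 2: C(7,2)·(4)^2 = 21·16 = 336.
  j = 3: C(7,3)·(4)^3 = 35·64 = 2240.
  V_q(n, t) = 1 + 28 + 336 + 2240 = 2605.
Step 2: q^n = 5^7 = 78125.
Step 3: Hamming bound ⌊q^n / V_q(n,t)⌋ = ⌊78125/2605⌋ = 29.
Step 4: Compare |C| = 52 to 29: violated.
The claimed |C| lies above the Hamming bound, so no 5-ary code of length 7 with d ≥ 7 can have 52 codewords.


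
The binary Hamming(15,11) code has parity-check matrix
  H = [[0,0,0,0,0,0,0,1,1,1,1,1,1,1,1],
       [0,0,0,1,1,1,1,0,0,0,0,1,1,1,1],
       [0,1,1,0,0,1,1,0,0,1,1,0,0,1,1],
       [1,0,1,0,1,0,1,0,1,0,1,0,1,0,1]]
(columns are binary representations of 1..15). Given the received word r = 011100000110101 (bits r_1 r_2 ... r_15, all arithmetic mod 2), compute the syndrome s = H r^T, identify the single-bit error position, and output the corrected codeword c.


s = (0, 1, 1, 0)^T, error position = 6, corrected codeword c = 011101000110101

Compute s = H r^T mod 2 one row at a time:
  s_1 = 0 + 0 + 1 + 1 + 0 + 1 + 0 + 1 = 4 ≡ 0 (mod 2).
  s_2 = 1 + 0 + 0 + 0 + 0 + 1 + 0 + 1 = 3 ≡ 1 (mod 2).
  s_3 = 1 + 1 + 0 + 0 + 1 + 1 + 0 + 1 = 5 ≡ 1 (mod 2).
  s_4 = 0 + 1 + 0 + 0 + 0 + 1 + 1 + 1 = 4 ≡ 0 (mod 2).
s = (0, 1, 1, 0)^T — this equals column 6 of H (binary 0110), so error is at position 6.
Correct: flip bit 6 of r = 011100000110101 to get c = 011101000110101.


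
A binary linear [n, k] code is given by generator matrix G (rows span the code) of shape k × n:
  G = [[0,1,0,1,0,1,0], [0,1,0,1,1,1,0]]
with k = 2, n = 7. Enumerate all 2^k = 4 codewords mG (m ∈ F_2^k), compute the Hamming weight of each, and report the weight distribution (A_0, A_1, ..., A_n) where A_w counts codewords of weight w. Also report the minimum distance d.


Weight distribution: A_0 = 1, A_1 = 1, A_3 = 1, A_4 = 1. Minimum distance d = 1.

Enumerate all 2^2 = 4 messages m ∈ F_2^2.
For each, compute codeword c = mG in F_2^7, then tally its weight.
  m = 00 → c = 0000000, weight = 0.
  m = 10 → c = 0101010, weight = 3.
  m = 01 → c = 0101110, weight = 4.
  m = 11 → c = 0000100, weight = 1.
Tally weights:
  weight 0: 1 codewords.
  weight 1: 1 codewords.
  weight 3: 1 codewords.
  weight 4: 1 codewords.
Minimum distance d = smallest w > 0 with A_w > 0 = 1.
Sanity: Σ A_w = 4 = 2^2 = 4 ✓.
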